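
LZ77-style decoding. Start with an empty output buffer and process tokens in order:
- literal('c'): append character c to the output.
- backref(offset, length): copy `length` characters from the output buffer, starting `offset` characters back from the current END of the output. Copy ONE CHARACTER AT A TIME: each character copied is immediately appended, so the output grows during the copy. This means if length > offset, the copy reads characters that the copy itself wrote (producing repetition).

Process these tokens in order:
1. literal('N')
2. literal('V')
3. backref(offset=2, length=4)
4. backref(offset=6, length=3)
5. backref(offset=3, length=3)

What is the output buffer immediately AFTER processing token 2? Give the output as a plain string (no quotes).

Answer: NV

Derivation:
Token 1: literal('N'). Output: "N"
Token 2: literal('V'). Output: "NV"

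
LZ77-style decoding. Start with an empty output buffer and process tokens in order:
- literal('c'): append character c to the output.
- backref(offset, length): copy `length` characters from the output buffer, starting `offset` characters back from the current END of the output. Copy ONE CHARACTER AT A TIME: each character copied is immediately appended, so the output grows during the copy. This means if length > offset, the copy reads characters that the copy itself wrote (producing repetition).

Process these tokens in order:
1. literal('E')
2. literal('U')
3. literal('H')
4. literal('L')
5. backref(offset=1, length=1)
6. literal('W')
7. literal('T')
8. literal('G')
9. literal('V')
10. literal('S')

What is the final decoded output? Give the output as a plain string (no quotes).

Answer: EUHLLWTGVS

Derivation:
Token 1: literal('E'). Output: "E"
Token 2: literal('U'). Output: "EU"
Token 3: literal('H'). Output: "EUH"
Token 4: literal('L'). Output: "EUHL"
Token 5: backref(off=1, len=1). Copied 'L' from pos 3. Output: "EUHLL"
Token 6: literal('W'). Output: "EUHLLW"
Token 7: literal('T'). Output: "EUHLLWT"
Token 8: literal('G'). Output: "EUHLLWTG"
Token 9: literal('V'). Output: "EUHLLWTGV"
Token 10: literal('S'). Output: "EUHLLWTGVS"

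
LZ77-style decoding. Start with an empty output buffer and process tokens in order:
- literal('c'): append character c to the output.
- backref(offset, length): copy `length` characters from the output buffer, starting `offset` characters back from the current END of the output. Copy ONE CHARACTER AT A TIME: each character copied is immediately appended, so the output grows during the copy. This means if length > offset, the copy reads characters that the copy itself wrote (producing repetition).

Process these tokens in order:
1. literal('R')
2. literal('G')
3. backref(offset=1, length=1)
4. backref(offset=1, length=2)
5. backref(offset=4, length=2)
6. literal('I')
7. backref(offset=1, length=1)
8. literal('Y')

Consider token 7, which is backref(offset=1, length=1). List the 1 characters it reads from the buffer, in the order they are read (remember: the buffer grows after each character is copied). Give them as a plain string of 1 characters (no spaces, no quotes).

Token 1: literal('R'). Output: "R"
Token 2: literal('G'). Output: "RG"
Token 3: backref(off=1, len=1). Copied 'G' from pos 1. Output: "RGG"
Token 4: backref(off=1, len=2) (overlapping!). Copied 'GG' from pos 2. Output: "RGGGG"
Token 5: backref(off=4, len=2). Copied 'GG' from pos 1. Output: "RGGGGGG"
Token 6: literal('I'). Output: "RGGGGGGI"
Token 7: backref(off=1, len=1). Buffer before: "RGGGGGGI" (len 8)
  byte 1: read out[7]='I', append. Buffer now: "RGGGGGGII"

Answer: I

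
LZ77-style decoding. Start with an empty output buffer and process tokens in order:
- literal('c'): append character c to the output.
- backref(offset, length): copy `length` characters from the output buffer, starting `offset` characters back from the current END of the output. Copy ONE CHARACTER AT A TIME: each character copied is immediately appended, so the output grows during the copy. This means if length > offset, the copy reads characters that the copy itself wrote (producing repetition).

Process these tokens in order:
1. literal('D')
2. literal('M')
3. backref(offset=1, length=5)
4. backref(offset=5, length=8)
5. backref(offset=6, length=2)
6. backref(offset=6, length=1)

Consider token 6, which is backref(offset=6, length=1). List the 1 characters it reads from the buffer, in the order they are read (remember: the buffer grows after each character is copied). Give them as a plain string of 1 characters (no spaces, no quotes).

Token 1: literal('D'). Output: "D"
Token 2: literal('M'). Output: "DM"
Token 3: backref(off=1, len=5) (overlapping!). Copied 'MMMMM' from pos 1. Output: "DMMMMMM"
Token 4: backref(off=5, len=8) (overlapping!). Copied 'MMMMMMMM' from pos 2. Output: "DMMMMMMMMMMMMMM"
Token 5: backref(off=6, len=2). Copied 'MM' from pos 9. Output: "DMMMMMMMMMMMMMMMM"
Token 6: backref(off=6, len=1). Buffer before: "DMMMMMMMMMMMMMMMM" (len 17)
  byte 1: read out[11]='M', append. Buffer now: "DMMMMMMMMMMMMMMMMM"

Answer: M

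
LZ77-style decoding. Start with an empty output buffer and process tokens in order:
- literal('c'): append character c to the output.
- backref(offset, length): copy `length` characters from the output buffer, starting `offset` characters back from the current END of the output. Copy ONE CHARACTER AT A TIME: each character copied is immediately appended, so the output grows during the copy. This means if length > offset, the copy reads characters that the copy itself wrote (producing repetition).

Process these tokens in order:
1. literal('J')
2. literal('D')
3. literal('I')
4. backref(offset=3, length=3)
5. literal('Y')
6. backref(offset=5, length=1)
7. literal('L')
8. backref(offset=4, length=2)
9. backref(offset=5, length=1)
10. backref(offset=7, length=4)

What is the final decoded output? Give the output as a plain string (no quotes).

Answer: JDIJDIYILIYYIYIL

Derivation:
Token 1: literal('J'). Output: "J"
Token 2: literal('D'). Output: "JD"
Token 3: literal('I'). Output: "JDI"
Token 4: backref(off=3, len=3). Copied 'JDI' from pos 0. Output: "JDIJDI"
Token 5: literal('Y'). Output: "JDIJDIY"
Token 6: backref(off=5, len=1). Copied 'I' from pos 2. Output: "JDIJDIYI"
Token 7: literal('L'). Output: "JDIJDIYIL"
Token 8: backref(off=4, len=2). Copied 'IY' from pos 5. Output: "JDIJDIYILIY"
Token 9: backref(off=5, len=1). Copied 'Y' from pos 6. Output: "JDIJDIYILIYY"
Token 10: backref(off=7, len=4). Copied 'IYIL' from pos 5. Output: "JDIJDIYILIYYIYIL"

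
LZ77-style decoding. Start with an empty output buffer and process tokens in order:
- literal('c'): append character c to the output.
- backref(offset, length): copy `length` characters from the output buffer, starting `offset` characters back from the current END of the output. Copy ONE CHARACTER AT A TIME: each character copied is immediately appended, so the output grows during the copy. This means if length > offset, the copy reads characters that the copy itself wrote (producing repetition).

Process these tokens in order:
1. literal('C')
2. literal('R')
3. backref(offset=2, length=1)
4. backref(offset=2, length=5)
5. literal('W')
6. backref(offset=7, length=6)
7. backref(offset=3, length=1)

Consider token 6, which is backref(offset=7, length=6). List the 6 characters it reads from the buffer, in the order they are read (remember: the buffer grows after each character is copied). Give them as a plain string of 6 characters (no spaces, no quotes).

Answer: CRCRCR

Derivation:
Token 1: literal('C'). Output: "C"
Token 2: literal('R'). Output: "CR"
Token 3: backref(off=2, len=1). Copied 'C' from pos 0. Output: "CRC"
Token 4: backref(off=2, len=5) (overlapping!). Copied 'RCRCR' from pos 1. Output: "CRCRCRCR"
Token 5: literal('W'). Output: "CRCRCRCRW"
Token 6: backref(off=7, len=6). Buffer before: "CRCRCRCRW" (len 9)
  byte 1: read out[2]='C', append. Buffer now: "CRCRCRCRWC"
  byte 2: read out[3]='R', append. Buffer now: "CRCRCRCRWCR"
  byte 3: read out[4]='C', append. Buffer now: "CRCRCRCRWCRC"
  byte 4: read out[5]='R', append. Buffer now: "CRCRCRCRWCRCR"
  byte 5: read out[6]='C', append. Buffer now: "CRCRCRCRWCRCRC"
  byte 6: read out[7]='R', append. Buffer now: "CRCRCRCRWCRCRCR"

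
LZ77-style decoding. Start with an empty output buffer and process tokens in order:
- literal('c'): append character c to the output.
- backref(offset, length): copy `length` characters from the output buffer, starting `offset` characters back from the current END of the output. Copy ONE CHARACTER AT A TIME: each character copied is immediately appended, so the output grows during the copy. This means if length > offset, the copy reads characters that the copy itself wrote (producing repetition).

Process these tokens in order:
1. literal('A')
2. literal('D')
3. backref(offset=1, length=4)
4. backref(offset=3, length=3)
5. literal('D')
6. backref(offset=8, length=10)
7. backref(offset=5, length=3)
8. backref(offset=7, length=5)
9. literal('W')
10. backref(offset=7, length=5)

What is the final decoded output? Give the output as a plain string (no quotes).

Answer: ADDDDDDDDDDDDDDDDDDDDDDDDDDDWDDDDD

Derivation:
Token 1: literal('A'). Output: "A"
Token 2: literal('D'). Output: "AD"
Token 3: backref(off=1, len=4) (overlapping!). Copied 'DDDD' from pos 1. Output: "ADDDDD"
Token 4: backref(off=3, len=3). Copied 'DDD' from pos 3. Output: "ADDDDDDDD"
Token 5: literal('D'). Output: "ADDDDDDDDD"
Token 6: backref(off=8, len=10) (overlapping!). Copied 'DDDDDDDDDD' from pos 2. Output: "ADDDDDDDDDDDDDDDDDDD"
Token 7: backref(off=5, len=3). Copied 'DDD' from pos 15. Output: "ADDDDDDDDDDDDDDDDDDDDDD"
Token 8: backref(off=7, len=5). Copied 'DDDDD' from pos 16. Output: "ADDDDDDDDDDDDDDDDDDDDDDDDDDD"
Token 9: literal('W'). Output: "ADDDDDDDDDDDDDDDDDDDDDDDDDDDW"
Token 10: backref(off=7, len=5). Copied 'DDDDD' from pos 22. Output: "ADDDDDDDDDDDDDDDDDDDDDDDDDDDWDDDDD"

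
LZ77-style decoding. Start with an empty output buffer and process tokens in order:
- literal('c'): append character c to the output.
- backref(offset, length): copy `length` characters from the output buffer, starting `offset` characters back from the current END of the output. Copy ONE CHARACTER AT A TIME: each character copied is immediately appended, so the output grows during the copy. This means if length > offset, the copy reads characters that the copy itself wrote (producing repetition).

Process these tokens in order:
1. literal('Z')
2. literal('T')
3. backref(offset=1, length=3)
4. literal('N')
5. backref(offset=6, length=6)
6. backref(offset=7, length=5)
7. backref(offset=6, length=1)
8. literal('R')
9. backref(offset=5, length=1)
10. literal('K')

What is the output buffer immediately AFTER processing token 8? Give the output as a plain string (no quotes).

Token 1: literal('Z'). Output: "Z"
Token 2: literal('T'). Output: "ZT"
Token 3: backref(off=1, len=3) (overlapping!). Copied 'TTT' from pos 1. Output: "ZTTTT"
Token 4: literal('N'). Output: "ZTTTTN"
Token 5: backref(off=6, len=6). Copied 'ZTTTTN' from pos 0. Output: "ZTTTTNZTTTTN"
Token 6: backref(off=7, len=5). Copied 'NZTTT' from pos 5. Output: "ZTTTTNZTTTTNNZTTT"
Token 7: backref(off=6, len=1). Copied 'N' from pos 11. Output: "ZTTTTNZTTTTNNZTTTN"
Token 8: literal('R'). Output: "ZTTTTNZTTTTNNZTTTNR"

Answer: ZTTTTNZTTTTNNZTTTNR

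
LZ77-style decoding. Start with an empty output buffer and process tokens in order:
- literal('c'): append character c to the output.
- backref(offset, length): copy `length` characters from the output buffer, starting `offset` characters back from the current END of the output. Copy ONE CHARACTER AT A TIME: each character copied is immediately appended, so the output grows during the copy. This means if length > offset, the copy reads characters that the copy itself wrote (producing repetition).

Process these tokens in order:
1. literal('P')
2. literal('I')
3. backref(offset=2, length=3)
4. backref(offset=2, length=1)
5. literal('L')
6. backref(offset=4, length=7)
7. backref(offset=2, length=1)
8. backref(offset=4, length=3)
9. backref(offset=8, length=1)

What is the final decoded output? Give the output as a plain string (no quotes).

Answer: PIPIPILIPILIPIPIPIL

Derivation:
Token 1: literal('P'). Output: "P"
Token 2: literal('I'). Output: "PI"
Token 3: backref(off=2, len=3) (overlapping!). Copied 'PIP' from pos 0. Output: "PIPIP"
Token 4: backref(off=2, len=1). Copied 'I' from pos 3. Output: "PIPIPI"
Token 5: literal('L'). Output: "PIPIPIL"
Token 6: backref(off=4, len=7) (overlapping!). Copied 'IPILIPI' from pos 3. Output: "PIPIPILIPILIPI"
Token 7: backref(off=2, len=1). Copied 'P' from pos 12. Output: "PIPIPILIPILIPIP"
Token 8: backref(off=4, len=3). Copied 'IPI' from pos 11. Output: "PIPIPILIPILIPIPIPI"
Token 9: backref(off=8, len=1). Copied 'L' from pos 10. Output: "PIPIPILIPILIPIPIPIL"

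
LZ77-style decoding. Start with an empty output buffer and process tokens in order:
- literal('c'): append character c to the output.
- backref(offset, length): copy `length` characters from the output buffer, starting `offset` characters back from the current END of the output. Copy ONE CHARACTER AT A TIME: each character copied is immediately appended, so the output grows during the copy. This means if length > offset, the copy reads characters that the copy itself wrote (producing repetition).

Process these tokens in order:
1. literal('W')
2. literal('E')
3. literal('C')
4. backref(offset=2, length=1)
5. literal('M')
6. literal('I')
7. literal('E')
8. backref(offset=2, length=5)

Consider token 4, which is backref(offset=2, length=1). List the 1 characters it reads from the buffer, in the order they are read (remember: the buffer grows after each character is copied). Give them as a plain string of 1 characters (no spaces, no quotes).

Token 1: literal('W'). Output: "W"
Token 2: literal('E'). Output: "WE"
Token 3: literal('C'). Output: "WEC"
Token 4: backref(off=2, len=1). Buffer before: "WEC" (len 3)
  byte 1: read out[1]='E', append. Buffer now: "WECE"

Answer: E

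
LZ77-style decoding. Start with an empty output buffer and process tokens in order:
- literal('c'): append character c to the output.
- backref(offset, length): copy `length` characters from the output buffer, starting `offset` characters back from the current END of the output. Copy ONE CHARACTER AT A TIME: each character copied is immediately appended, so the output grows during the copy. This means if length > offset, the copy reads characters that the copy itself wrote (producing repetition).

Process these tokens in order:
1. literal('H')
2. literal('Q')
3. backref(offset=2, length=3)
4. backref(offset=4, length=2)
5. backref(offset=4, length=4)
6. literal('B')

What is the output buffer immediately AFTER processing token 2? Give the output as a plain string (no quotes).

Token 1: literal('H'). Output: "H"
Token 2: literal('Q'). Output: "HQ"

Answer: HQ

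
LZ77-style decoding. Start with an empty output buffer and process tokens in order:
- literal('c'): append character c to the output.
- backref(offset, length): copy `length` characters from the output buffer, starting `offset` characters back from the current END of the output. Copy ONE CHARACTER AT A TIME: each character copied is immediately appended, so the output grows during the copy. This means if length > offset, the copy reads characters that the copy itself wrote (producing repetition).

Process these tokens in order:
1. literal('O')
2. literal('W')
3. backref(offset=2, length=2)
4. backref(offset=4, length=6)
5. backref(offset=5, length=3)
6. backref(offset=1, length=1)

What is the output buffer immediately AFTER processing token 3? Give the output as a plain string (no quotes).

Token 1: literal('O'). Output: "O"
Token 2: literal('W'). Output: "OW"
Token 3: backref(off=2, len=2). Copied 'OW' from pos 0. Output: "OWOW"

Answer: OWOW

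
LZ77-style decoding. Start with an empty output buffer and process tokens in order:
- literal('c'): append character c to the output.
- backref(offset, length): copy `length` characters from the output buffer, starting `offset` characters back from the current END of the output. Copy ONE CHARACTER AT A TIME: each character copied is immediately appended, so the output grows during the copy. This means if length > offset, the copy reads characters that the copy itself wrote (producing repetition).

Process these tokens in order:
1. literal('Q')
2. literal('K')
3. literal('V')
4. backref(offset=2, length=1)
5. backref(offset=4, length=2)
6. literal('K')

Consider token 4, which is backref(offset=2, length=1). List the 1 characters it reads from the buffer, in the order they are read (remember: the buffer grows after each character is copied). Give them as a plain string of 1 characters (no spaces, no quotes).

Token 1: literal('Q'). Output: "Q"
Token 2: literal('K'). Output: "QK"
Token 3: literal('V'). Output: "QKV"
Token 4: backref(off=2, len=1). Buffer before: "QKV" (len 3)
  byte 1: read out[1]='K', append. Buffer now: "QKVK"

Answer: K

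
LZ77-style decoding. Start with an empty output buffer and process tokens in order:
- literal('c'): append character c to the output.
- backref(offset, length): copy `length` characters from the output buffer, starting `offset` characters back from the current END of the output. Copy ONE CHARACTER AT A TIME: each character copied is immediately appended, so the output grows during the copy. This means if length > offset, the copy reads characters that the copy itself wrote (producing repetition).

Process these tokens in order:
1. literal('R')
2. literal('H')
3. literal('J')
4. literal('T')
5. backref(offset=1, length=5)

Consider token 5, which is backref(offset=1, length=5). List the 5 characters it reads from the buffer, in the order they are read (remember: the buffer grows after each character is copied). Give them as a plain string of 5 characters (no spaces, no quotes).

Answer: TTTTT

Derivation:
Token 1: literal('R'). Output: "R"
Token 2: literal('H'). Output: "RH"
Token 3: literal('J'). Output: "RHJ"
Token 4: literal('T'). Output: "RHJT"
Token 5: backref(off=1, len=5). Buffer before: "RHJT" (len 4)
  byte 1: read out[3]='T', append. Buffer now: "RHJTT"
  byte 2: read out[4]='T', append. Buffer now: "RHJTTT"
  byte 3: read out[5]='T', append. Buffer now: "RHJTTTT"
  byte 4: read out[6]='T', append. Buffer now: "RHJTTTTT"
  byte 5: read out[7]='T', append. Buffer now: "RHJTTTTTT"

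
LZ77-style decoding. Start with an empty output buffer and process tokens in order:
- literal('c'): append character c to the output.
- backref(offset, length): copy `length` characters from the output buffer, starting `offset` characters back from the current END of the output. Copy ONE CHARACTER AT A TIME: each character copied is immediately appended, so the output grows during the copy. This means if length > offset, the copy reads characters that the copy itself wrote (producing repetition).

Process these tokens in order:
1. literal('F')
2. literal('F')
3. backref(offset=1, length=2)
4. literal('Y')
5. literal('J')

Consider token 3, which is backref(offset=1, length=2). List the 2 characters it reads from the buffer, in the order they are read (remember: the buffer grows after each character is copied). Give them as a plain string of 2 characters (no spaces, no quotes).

Answer: FF

Derivation:
Token 1: literal('F'). Output: "F"
Token 2: literal('F'). Output: "FF"
Token 3: backref(off=1, len=2). Buffer before: "FF" (len 2)
  byte 1: read out[1]='F', append. Buffer now: "FFF"
  byte 2: read out[2]='F', append. Buffer now: "FFFF"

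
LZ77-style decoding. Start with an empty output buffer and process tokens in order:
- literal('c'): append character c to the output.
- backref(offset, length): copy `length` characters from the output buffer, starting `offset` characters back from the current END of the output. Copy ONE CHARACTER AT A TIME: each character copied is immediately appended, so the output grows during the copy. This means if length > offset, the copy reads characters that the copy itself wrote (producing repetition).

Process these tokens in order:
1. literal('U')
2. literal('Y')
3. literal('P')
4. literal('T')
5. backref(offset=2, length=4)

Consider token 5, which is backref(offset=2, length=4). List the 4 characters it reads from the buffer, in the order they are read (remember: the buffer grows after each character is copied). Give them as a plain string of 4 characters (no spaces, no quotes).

Token 1: literal('U'). Output: "U"
Token 2: literal('Y'). Output: "UY"
Token 3: literal('P'). Output: "UYP"
Token 4: literal('T'). Output: "UYPT"
Token 5: backref(off=2, len=4). Buffer before: "UYPT" (len 4)
  byte 1: read out[2]='P', append. Buffer now: "UYPTP"
  byte 2: read out[3]='T', append. Buffer now: "UYPTPT"
  byte 3: read out[4]='P', append. Buffer now: "UYPTPTP"
  byte 4: read out[5]='T', append. Buffer now: "UYPTPTPT"

Answer: PTPT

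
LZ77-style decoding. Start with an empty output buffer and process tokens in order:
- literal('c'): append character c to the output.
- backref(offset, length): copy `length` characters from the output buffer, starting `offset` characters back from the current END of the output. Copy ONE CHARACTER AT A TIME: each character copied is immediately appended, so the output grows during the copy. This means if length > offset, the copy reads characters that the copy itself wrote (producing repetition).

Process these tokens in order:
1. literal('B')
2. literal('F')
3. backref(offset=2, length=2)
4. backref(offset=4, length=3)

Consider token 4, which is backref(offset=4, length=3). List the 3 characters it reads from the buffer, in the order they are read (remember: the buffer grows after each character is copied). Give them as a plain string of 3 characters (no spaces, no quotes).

Answer: BFB

Derivation:
Token 1: literal('B'). Output: "B"
Token 2: literal('F'). Output: "BF"
Token 3: backref(off=2, len=2). Copied 'BF' from pos 0. Output: "BFBF"
Token 4: backref(off=4, len=3). Buffer before: "BFBF" (len 4)
  byte 1: read out[0]='B', append. Buffer now: "BFBFB"
  byte 2: read out[1]='F', append. Buffer now: "BFBFBF"
  byte 3: read out[2]='B', append. Buffer now: "BFBFBFB"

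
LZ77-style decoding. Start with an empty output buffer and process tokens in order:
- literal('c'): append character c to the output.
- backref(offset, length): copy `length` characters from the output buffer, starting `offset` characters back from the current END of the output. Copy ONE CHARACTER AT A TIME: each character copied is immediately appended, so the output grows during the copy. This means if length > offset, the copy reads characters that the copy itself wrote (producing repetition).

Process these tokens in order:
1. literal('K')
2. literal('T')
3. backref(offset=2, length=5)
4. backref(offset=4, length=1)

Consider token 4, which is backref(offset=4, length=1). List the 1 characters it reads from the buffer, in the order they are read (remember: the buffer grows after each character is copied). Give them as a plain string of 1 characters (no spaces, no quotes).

Answer: T

Derivation:
Token 1: literal('K'). Output: "K"
Token 2: literal('T'). Output: "KT"
Token 3: backref(off=2, len=5) (overlapping!). Copied 'KTKTK' from pos 0. Output: "KTKTKTK"
Token 4: backref(off=4, len=1). Buffer before: "KTKTKTK" (len 7)
  byte 1: read out[3]='T', append. Buffer now: "KTKTKTKT"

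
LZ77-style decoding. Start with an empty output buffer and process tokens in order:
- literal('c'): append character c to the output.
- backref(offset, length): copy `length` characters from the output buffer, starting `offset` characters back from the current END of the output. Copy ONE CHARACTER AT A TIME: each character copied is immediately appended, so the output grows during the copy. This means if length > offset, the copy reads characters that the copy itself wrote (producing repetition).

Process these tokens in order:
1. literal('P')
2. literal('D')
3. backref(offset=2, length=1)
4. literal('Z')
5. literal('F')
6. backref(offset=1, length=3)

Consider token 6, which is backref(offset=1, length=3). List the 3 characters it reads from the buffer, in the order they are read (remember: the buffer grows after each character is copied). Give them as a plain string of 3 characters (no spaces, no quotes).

Token 1: literal('P'). Output: "P"
Token 2: literal('D'). Output: "PD"
Token 3: backref(off=2, len=1). Copied 'P' from pos 0. Output: "PDP"
Token 4: literal('Z'). Output: "PDPZ"
Token 5: literal('F'). Output: "PDPZF"
Token 6: backref(off=1, len=3). Buffer before: "PDPZF" (len 5)
  byte 1: read out[4]='F', append. Buffer now: "PDPZFF"
  byte 2: read out[5]='F', append. Buffer now: "PDPZFFF"
  byte 3: read out[6]='F', append. Buffer now: "PDPZFFFF"

Answer: FFF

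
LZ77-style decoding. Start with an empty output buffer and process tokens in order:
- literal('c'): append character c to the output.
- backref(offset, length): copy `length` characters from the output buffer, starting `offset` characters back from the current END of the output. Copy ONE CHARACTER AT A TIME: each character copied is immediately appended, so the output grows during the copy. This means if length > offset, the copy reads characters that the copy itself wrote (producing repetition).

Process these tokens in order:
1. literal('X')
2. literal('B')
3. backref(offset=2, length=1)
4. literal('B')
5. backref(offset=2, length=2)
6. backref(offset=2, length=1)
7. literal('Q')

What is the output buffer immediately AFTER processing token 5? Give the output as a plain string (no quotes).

Token 1: literal('X'). Output: "X"
Token 2: literal('B'). Output: "XB"
Token 3: backref(off=2, len=1). Copied 'X' from pos 0. Output: "XBX"
Token 4: literal('B'). Output: "XBXB"
Token 5: backref(off=2, len=2). Copied 'XB' from pos 2. Output: "XBXBXB"

Answer: XBXBXB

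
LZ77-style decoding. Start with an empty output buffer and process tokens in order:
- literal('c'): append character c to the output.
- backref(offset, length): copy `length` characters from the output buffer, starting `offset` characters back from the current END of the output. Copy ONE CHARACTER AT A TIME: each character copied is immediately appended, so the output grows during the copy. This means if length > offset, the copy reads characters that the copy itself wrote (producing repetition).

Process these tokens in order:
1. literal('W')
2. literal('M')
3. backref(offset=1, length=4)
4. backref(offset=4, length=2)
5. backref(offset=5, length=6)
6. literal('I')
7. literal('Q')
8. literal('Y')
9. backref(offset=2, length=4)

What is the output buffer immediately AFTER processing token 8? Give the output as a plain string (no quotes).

Token 1: literal('W'). Output: "W"
Token 2: literal('M'). Output: "WM"
Token 3: backref(off=1, len=4) (overlapping!). Copied 'MMMM' from pos 1. Output: "WMMMMM"
Token 4: backref(off=4, len=2). Copied 'MM' from pos 2. Output: "WMMMMMMM"
Token 5: backref(off=5, len=6) (overlapping!). Copied 'MMMMMM' from pos 3. Output: "WMMMMMMMMMMMMM"
Token 6: literal('I'). Output: "WMMMMMMMMMMMMMI"
Token 7: literal('Q'). Output: "WMMMMMMMMMMMMMIQ"
Token 8: literal('Y'). Output: "WMMMMMMMMMMMMMIQY"

Answer: WMMMMMMMMMMMMMIQY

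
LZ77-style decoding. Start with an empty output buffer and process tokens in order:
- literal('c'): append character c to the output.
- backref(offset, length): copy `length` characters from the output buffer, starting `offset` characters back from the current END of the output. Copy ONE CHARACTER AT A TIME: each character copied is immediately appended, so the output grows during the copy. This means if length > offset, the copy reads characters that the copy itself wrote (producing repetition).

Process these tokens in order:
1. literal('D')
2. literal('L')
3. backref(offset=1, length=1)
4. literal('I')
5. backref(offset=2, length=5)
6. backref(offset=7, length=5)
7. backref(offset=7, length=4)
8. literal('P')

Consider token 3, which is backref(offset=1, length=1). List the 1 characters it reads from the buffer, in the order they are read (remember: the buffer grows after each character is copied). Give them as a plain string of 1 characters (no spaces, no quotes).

Token 1: literal('D'). Output: "D"
Token 2: literal('L'). Output: "DL"
Token 3: backref(off=1, len=1). Buffer before: "DL" (len 2)
  byte 1: read out[1]='L', append. Buffer now: "DLL"

Answer: L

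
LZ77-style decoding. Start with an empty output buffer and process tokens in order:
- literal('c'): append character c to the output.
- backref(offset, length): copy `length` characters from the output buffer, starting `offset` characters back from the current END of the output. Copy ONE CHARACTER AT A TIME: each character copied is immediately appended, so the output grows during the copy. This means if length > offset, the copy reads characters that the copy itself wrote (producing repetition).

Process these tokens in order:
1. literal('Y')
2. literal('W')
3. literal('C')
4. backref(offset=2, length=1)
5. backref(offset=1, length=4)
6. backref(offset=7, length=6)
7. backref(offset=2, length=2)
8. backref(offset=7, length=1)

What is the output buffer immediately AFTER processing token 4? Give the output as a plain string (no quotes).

Token 1: literal('Y'). Output: "Y"
Token 2: literal('W'). Output: "YW"
Token 3: literal('C'). Output: "YWC"
Token 4: backref(off=2, len=1). Copied 'W' from pos 1. Output: "YWCW"

Answer: YWCW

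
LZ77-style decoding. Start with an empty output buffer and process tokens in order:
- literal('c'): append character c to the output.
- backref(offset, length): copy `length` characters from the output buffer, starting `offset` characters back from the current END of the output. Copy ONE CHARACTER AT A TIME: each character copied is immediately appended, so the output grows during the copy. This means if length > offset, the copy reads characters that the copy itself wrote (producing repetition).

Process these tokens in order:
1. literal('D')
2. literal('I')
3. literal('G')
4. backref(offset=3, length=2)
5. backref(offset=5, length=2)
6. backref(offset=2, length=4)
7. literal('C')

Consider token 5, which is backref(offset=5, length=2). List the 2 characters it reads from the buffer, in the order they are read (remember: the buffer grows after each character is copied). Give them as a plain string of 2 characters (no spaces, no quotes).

Token 1: literal('D'). Output: "D"
Token 2: literal('I'). Output: "DI"
Token 3: literal('G'). Output: "DIG"
Token 4: backref(off=3, len=2). Copied 'DI' from pos 0. Output: "DIGDI"
Token 5: backref(off=5, len=2). Buffer before: "DIGDI" (len 5)
  byte 1: read out[0]='D', append. Buffer now: "DIGDID"
  byte 2: read out[1]='I', append. Buffer now: "DIGDIDI"

Answer: DI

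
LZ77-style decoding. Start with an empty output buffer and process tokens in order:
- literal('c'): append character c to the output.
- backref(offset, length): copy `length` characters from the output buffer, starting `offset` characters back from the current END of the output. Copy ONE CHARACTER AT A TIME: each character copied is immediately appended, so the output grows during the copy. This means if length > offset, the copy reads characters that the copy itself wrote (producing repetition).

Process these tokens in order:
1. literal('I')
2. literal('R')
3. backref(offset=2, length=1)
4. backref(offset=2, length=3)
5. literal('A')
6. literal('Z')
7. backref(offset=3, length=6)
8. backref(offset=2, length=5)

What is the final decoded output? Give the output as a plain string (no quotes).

Token 1: literal('I'). Output: "I"
Token 2: literal('R'). Output: "IR"
Token 3: backref(off=2, len=1). Copied 'I' from pos 0. Output: "IRI"
Token 4: backref(off=2, len=3) (overlapping!). Copied 'RIR' from pos 1. Output: "IRIRIR"
Token 5: literal('A'). Output: "IRIRIRA"
Token 6: literal('Z'). Output: "IRIRIRAZ"
Token 7: backref(off=3, len=6) (overlapping!). Copied 'RAZRAZ' from pos 5. Output: "IRIRIRAZRAZRAZ"
Token 8: backref(off=2, len=5) (overlapping!). Copied 'AZAZA' from pos 12. Output: "IRIRIRAZRAZRAZAZAZA"

Answer: IRIRIRAZRAZRAZAZAZA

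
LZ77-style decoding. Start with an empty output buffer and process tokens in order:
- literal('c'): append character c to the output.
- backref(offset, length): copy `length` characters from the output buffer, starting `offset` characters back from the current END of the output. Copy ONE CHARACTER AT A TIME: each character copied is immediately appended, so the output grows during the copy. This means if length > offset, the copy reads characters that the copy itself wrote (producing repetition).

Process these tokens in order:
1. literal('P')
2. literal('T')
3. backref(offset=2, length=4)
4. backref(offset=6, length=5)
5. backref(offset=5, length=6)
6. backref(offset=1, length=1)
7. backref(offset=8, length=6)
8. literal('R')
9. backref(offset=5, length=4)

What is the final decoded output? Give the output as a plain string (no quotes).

Answer: PTPTPTPTPTPPTPTPPPPPTPTPRTPTP

Derivation:
Token 1: literal('P'). Output: "P"
Token 2: literal('T'). Output: "PT"
Token 3: backref(off=2, len=4) (overlapping!). Copied 'PTPT' from pos 0. Output: "PTPTPT"
Token 4: backref(off=6, len=5). Copied 'PTPTP' from pos 0. Output: "PTPTPTPTPTP"
Token 5: backref(off=5, len=6) (overlapping!). Copied 'PTPTPP' from pos 6. Output: "PTPTPTPTPTPPTPTPP"
Token 6: backref(off=1, len=1). Copied 'P' from pos 16. Output: "PTPTPTPTPTPPTPTPPP"
Token 7: backref(off=8, len=6). Copied 'PPTPTP' from pos 10. Output: "PTPTPTPTPTPPTPTPPPPPTPTP"
Token 8: literal('R'). Output: "PTPTPTPTPTPPTPTPPPPPTPTPR"
Token 9: backref(off=5, len=4). Copied 'TPTP' from pos 20. Output: "PTPTPTPTPTPPTPTPPPPPTPTPRTPTP"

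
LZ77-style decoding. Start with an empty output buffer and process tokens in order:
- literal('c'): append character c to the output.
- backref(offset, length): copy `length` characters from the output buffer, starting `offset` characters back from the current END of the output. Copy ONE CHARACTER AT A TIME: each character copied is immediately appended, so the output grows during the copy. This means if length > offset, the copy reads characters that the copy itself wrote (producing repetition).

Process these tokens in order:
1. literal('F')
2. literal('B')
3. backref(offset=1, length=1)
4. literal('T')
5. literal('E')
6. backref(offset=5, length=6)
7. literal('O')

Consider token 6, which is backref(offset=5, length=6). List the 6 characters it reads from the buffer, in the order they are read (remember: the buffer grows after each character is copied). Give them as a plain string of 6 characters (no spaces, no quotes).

Answer: FBBTEF

Derivation:
Token 1: literal('F'). Output: "F"
Token 2: literal('B'). Output: "FB"
Token 3: backref(off=1, len=1). Copied 'B' from pos 1. Output: "FBB"
Token 4: literal('T'). Output: "FBBT"
Token 5: literal('E'). Output: "FBBTE"
Token 6: backref(off=5, len=6). Buffer before: "FBBTE" (len 5)
  byte 1: read out[0]='F', append. Buffer now: "FBBTEF"
  byte 2: read out[1]='B', append. Buffer now: "FBBTEFB"
  byte 3: read out[2]='B', append. Buffer now: "FBBTEFBB"
  byte 4: read out[3]='T', append. Buffer now: "FBBTEFBBT"
  byte 5: read out[4]='E', append. Buffer now: "FBBTEFBBTE"
  byte 6: read out[5]='F', append. Buffer now: "FBBTEFBBTEF"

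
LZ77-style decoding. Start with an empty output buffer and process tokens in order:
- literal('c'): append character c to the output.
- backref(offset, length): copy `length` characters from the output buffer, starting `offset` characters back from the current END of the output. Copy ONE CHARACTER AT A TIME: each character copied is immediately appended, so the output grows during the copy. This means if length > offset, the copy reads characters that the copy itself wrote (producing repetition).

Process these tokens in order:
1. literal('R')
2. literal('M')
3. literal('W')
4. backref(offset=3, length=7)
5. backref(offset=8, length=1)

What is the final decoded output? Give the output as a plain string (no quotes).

Answer: RMWRMWRMWRW

Derivation:
Token 1: literal('R'). Output: "R"
Token 2: literal('M'). Output: "RM"
Token 3: literal('W'). Output: "RMW"
Token 4: backref(off=3, len=7) (overlapping!). Copied 'RMWRMWR' from pos 0. Output: "RMWRMWRMWR"
Token 5: backref(off=8, len=1). Copied 'W' from pos 2. Output: "RMWRMWRMWRW"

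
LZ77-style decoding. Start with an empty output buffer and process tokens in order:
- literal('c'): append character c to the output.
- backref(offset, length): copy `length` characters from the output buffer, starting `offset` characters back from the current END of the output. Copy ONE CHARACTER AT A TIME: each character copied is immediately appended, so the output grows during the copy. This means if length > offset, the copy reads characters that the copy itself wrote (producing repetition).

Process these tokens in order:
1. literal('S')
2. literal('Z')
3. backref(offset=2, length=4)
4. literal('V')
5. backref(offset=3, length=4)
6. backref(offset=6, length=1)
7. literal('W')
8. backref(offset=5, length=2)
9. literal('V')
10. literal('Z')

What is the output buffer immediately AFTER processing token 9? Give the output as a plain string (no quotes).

Answer: SZSZSZVSZVSZWZVV

Derivation:
Token 1: literal('S'). Output: "S"
Token 2: literal('Z'). Output: "SZ"
Token 3: backref(off=2, len=4) (overlapping!). Copied 'SZSZ' from pos 0. Output: "SZSZSZ"
Token 4: literal('V'). Output: "SZSZSZV"
Token 5: backref(off=3, len=4) (overlapping!). Copied 'SZVS' from pos 4. Output: "SZSZSZVSZVS"
Token 6: backref(off=6, len=1). Copied 'Z' from pos 5. Output: "SZSZSZVSZVSZ"
Token 7: literal('W'). Output: "SZSZSZVSZVSZW"
Token 8: backref(off=5, len=2). Copied 'ZV' from pos 8. Output: "SZSZSZVSZVSZWZV"
Token 9: literal('V'). Output: "SZSZSZVSZVSZWZVV"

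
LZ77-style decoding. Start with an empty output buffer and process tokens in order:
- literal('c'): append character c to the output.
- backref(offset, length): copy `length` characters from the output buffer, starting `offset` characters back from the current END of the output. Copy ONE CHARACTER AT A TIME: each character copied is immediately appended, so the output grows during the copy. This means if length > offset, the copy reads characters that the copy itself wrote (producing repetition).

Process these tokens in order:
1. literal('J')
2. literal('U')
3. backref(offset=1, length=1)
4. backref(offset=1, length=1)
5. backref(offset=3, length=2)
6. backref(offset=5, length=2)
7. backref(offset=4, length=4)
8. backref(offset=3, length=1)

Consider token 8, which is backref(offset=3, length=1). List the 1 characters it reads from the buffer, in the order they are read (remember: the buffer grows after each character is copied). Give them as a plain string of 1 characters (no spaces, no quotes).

Token 1: literal('J'). Output: "J"
Token 2: literal('U'). Output: "JU"
Token 3: backref(off=1, len=1). Copied 'U' from pos 1. Output: "JUU"
Token 4: backref(off=1, len=1). Copied 'U' from pos 2. Output: "JUUU"
Token 5: backref(off=3, len=2). Copied 'UU' from pos 1. Output: "JUUUUU"
Token 6: backref(off=5, len=2). Copied 'UU' from pos 1. Output: "JUUUUUUU"
Token 7: backref(off=4, len=4). Copied 'UUUU' from pos 4. Output: "JUUUUUUUUUUU"
Token 8: backref(off=3, len=1). Buffer before: "JUUUUUUUUUUU" (len 12)
  byte 1: read out[9]='U', append. Buffer now: "JUUUUUUUUUUUU"

Answer: U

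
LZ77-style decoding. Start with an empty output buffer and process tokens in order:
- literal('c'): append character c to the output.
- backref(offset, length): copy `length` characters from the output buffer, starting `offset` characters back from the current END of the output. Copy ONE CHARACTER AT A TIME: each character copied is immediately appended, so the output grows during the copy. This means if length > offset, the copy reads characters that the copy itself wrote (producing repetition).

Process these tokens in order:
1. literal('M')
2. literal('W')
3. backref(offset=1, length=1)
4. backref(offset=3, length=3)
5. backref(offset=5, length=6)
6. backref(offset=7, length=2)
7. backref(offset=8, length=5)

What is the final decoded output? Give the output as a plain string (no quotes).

Token 1: literal('M'). Output: "M"
Token 2: literal('W'). Output: "MW"
Token 3: backref(off=1, len=1). Copied 'W' from pos 1. Output: "MWW"
Token 4: backref(off=3, len=3). Copied 'MWW' from pos 0. Output: "MWWMWW"
Token 5: backref(off=5, len=6) (overlapping!). Copied 'WWMWWW' from pos 1. Output: "MWWMWWWWMWWW"
Token 6: backref(off=7, len=2). Copied 'WW' from pos 5. Output: "MWWMWWWWMWWWWW"
Token 7: backref(off=8, len=5). Copied 'WWMWW' from pos 6. Output: "MWWMWWWWMWWWWWWWMWW"

Answer: MWWMWWWWMWWWWWWWMWW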